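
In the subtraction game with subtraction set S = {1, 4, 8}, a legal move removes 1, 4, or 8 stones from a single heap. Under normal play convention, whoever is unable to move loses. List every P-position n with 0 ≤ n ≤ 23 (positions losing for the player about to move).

G(0) = 0
G(1) = mex{0} = 1
G(2) = mex{1} = 0
G(3) = mex{0} = 1
G(4) = mex{1,0} = 2
G(5) = mex{2,1} = 0
G(6) = mex{0,0} = 1
G(7) = mex{1,1} = 0
G(8) = mex{0,2,0} = 1
G(9) = mex{1,0,1} = 2
G(10) = mex{2,1,0} = 3
G(11) = mex{3,0,1} = 2
G(12) = mex{2,1,2} = 0
G(13) = mex{0,2,0} = 1
G(14) = mex{1,3,1} = 0
G(15) = mex{0,2,0} = 1
G(16) = mex{1,0,1} = 2
G(17) = mex{2,1,2} = 0
G(18) = mex{0,0,3} = 1
G(19) = mex{1,1,2} = 0
G(20) = mex{0,2,0} = 1
G(21) = mex{1,0,1} = 2
G(22) = mex{2,1,0} = 3
G(23) = mex{3,0,1} = 2
P-positions are exactly the n with G(n) = 0.

0, 2, 5, 7, 12, 14, 17, 19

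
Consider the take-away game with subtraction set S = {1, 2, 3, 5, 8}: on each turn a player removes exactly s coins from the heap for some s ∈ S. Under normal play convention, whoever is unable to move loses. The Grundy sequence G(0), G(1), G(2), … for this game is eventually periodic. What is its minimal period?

n :  0  1  2  3  4  5  6  7  8  9 10 11 12 13 14 15 16 17 18 19 20 21
G :  0  1  2  3  0  1  2  3  4  5  0  1  2  3  0  1  2  3  4  5  0  1
G(n+10) = G(n) holds for n = 0,…,7 (a full window of length max(S) = 8), so the sequence is purely periodic with period 10.

10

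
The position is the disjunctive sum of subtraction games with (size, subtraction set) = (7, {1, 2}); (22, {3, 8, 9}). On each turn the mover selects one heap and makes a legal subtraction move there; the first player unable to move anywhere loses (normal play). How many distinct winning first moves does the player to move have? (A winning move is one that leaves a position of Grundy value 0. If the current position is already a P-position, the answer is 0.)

Heap A, S = {1, 2}:
G(0) = 0
G(1) = mex{0} = 1
G(2) = mex{1,0} = 2
G(3) = mex{2,1} = 0
G(4) = mex{0,2} = 1
G(5) = mex{1,0} = 2
G(6) = mex{2,1} = 0
G(7) = mex{0,2} = 1
G_A(7) = 1.
Heap B, S = {3, 8, 9}:
n :  0  1  2  3  4  5  6  7  8  9 10 11 12 13 14 15 16 17 18 19 20 21 22
G :  0  0  0  1  1  1  0  0  2  1  1  3  0  0  2  1  1  0  0  0  1  1  1
G_B(22) = 1.
Combined Grundy value = 1 ⊕ 1 = 0.
A winning move leaves total XOR = 0, i.e. changes one component's Grundy value g to g ⊕ X where X is the current total.
Heap A: target g' = 1⊕0 = 1, but every legal move changes the Grundy value (mex property), so 0 moves.
Heap B: target g' = 1⊕0 = 1, but every legal move changes the Grundy value (mex property), so 0 moves.

0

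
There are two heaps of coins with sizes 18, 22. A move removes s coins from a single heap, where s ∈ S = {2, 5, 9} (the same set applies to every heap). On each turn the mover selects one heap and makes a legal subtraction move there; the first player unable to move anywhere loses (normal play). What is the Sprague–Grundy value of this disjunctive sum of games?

All heaps use S = {2, 5, 9}:
n :  0  1  2  3  4  5  6  7  8  9 10 11 12 13 14 15 16 17 18 19 20 21 22
G :  0  0  1  1  0  2  1  0  0  1  1  0  2  1  0  0  1  1  0  2  1  0  0
Heap A: G(18) = 0.
Heap B: G(22) = 0.
Combined Grundy value = 0 ⊕ 0 = 0.

0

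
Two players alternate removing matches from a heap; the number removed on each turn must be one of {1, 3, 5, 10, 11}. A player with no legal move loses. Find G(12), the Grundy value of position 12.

n :  0  1  2  3  4  5  6  7  8  9 10 11 12
G :  0  1  0  1  0  1  0  1  0  1  2  3  2

2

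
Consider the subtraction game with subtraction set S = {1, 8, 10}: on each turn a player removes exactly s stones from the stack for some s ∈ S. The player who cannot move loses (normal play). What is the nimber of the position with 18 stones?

n :  0  1  2  3  4  5  6  7  8  9 10 11 12 13 14 15 16 17 18
G :  0  1  0  1  0  1  0  1  2  0  1  0  1  0  1  0  1  2  0

0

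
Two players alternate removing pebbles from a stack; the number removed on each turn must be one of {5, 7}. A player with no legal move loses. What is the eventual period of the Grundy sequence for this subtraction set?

12

G(0) = 0
G(1) = mex{} = 0
G(2) = mex{} = 0
G(3) = mex{} = 0
G(4) = mex{} = 0
G(5) = mex{0} = 1
G(6) = mex{0} = 1
G(7) = mex{0,0} = 1
G(8) = mex{0,0} = 1
G(9) = mex{0,0} = 1
G(10) = mex{1,0} = 2
G(11) = mex{1,0} = 2
G(12) = mex{1,1} = 0
G(13) = mex{1,1} = 0
G(14) = mex{1,1} = 0
G(15) = mex{2,1} = 0
G(16) = mex{2,1} = 0
G(17) = mex{0,2} = 1
G(18) = mex{0,2} = 1
G(19) = mex{0,0} = 1
G(20) = mex{0,0} = 1
G(21) = mex{0,0} = 1
G(22) = mex{1,0} = 2
G(23) = mex{1,0} = 2
G(24) = mex{1,1} = 0
G(25) = mex{1,1} = 0
G(n+12) = G(n) holds for n = 0,…,6 (a full window of length max(S) = 7), so the sequence is purely periodic with period 12.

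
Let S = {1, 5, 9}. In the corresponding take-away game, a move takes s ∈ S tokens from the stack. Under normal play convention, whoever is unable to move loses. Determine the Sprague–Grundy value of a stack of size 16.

G(0) = 0
G(1) = mex{0} = 1
G(2) = mex{1} = 0
G(3) = mex{0} = 1
G(4) = mex{1} = 0
G(5) = mex{0,0} = 1
G(6) = mex{1,1} = 0
G(7) = mex{0,0} = 1
G(8) = mex{1,1} = 0
G(9) = mex{0,0,0} = 1
G(10) = mex{1,1,1} = 0
G(11) = mex{0,0,0} = 1
G(12) = mex{1,1,1} = 0
G(13) = mex{0,0,0} = 1
G(14) = mex{1,1,1} = 0
G(15) = mex{0,0,0} = 1
G(16) = mex{1,1,1} = 0

0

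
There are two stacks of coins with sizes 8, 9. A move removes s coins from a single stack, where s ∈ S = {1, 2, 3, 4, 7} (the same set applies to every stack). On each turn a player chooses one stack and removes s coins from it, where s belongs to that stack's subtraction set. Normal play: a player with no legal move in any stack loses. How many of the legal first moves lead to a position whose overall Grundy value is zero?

2

All stacks use S = {1, 2, 3, 4, 7}:
n : 0 1 2 3 4 5 6 7 8 9
G : 0 1 2 3 4 0 1 2 3 4
Stack A: G(8) = 3.
Stack B: G(9) = 4.
Combined Grundy value = 3 ⊕ 4 = 7.
A winning move leaves total XOR = 0, i.e. changes one component's Grundy value g to g ⊕ X where X is the current total.
Stack A: need g' = 3⊕7 = 4. Options: 8−1→G=2, 8−2→G=1, 8−3→G=0, 8−4→G=4, 8−7→G=1. Hits: 1.
Stack B: need g' = 4⊕7 = 3. Options: 9−1→G=3, 9−2→G=2, 9−3→G=1, 9−4→G=0, 9−7→G=2. Hits: 1.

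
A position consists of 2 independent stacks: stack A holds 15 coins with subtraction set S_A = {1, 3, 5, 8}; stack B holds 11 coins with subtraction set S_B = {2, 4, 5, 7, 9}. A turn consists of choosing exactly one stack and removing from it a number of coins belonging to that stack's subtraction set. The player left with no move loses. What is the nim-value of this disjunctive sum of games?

0

Stack A, S = {1, 3, 5, 8}:
n :  0  1  2  3  4  5  6  7  8  9 10 11 12 13 14 15
G :  0  1  0  1  0  1  0  1  2  3  2  3  2  0  1  0
G_A(15) = 0.
Stack B, S = {2, 4, 5, 7, 9}:
G(0) = 0
G(1) = mex{} = 0
G(2) = mex{0} = 1
G(3) = mex{0} = 1
G(4) = mex{1,0} = 2
G(5) = mex{1,0,0} = 2
G(6) = mex{2,1,0} = 3
G(7) = mex{2,1,1,0} = 3
G(8) = mex{3,2,1,0} = 4
G(9) = mex{3,2,2,1,0} = 4
G(10) = mex{4,3,2,1,0} = 5
G(11) = mex{4,3,3,2,1} = 0
G_B(11) = 0.
Combined Grundy value = 0 ⊕ 0 = 0.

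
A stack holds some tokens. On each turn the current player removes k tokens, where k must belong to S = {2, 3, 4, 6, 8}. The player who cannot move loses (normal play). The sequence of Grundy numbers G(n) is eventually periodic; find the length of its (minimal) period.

G(0) = 0
G(1) = mex{} = 0
G(2) = mex{0} = 1
G(3) = mex{0,0} = 1
G(4) = mex{1,0,0} = 2
G(5) = mex{1,1,0} = 2
G(6) = mex{2,1,1,0} = 3
G(7) = mex{2,2,1,0} = 3
G(8) = mex{3,2,2,1,0} = 4
G(9) = mex{3,3,2,1,0} = 4
G(10) = mex{4,3,3,2,1} = 0
G(11) = mex{4,4,3,2,1} = 0
G(12) = mex{0,4,4,3,2} = 1
G(13) = mex{0,0,4,3,2} = 1
G(14) = mex{1,0,0,4,3} = 2
G(15) = mex{1,1,0,4,3} = 2
G(16) = mex{2,1,1,0,4} = 3
G(17) = mex{2,2,1,0,4} = 3
G(18) = mex{3,2,2,1,0} = 4
G(19) = mex{3,3,2,1,0} = 4
G(20) = mex{4,3,3,2,1} = 0
G(21) = mex{4,4,3,2,1} = 0
G(n+10) = G(n) holds for n = 0,…,7 (a full window of length max(S) = 8), so the sequence is purely periodic with period 10.

10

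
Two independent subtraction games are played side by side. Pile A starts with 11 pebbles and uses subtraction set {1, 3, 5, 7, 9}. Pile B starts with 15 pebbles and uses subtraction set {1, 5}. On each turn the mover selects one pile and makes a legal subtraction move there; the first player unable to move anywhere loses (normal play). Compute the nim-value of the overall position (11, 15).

Pile A, S = {1, 3, 5, 7, 9}:
G(0) = 0
G(1) = mex{0} = 1
G(2) = mex{1} = 0
G(3) = mex{0,0} = 1
G(4) = mex{1,1} = 0
G(5) = mex{0,0,0} = 1
G(6) = mex{1,1,1} = 0
G(7) = mex{0,0,0,0} = 1
G(8) = mex{1,1,1,1} = 0
G(9) = mex{0,0,0,0,0} = 1
G(10) = mex{1,1,1,1,1} = 0
G(11) = mex{0,0,0,0,0} = 1
G_A(11) = 1.
Pile B, S = {1, 5}:
G(0) = 0
G(1) = mex{0} = 1
G(2) = mex{1} = 0
G(3) = mex{0} = 1
G(4) = mex{1} = 0
G(5) = mex{0,0} = 1
G(6) = mex{1,1} = 0
G(7) = mex{0,0} = 1
G(8) = mex{1,1} = 0
G(9) = mex{0,0} = 1
G(10) = mex{1,1} = 0
G(11) = mex{0,0} = 1
G(12) = mex{1,1} = 0
G(13) = mex{0,0} = 1
G(14) = mex{1,1} = 0
G(15) = mex{0,0} = 1
G_B(15) = 1.
Combined Grundy value = 1 ⊕ 1 = 0.

0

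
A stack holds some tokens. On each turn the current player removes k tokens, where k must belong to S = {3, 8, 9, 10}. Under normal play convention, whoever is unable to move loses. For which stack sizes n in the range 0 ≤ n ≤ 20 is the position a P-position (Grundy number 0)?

0, 1, 2, 6, 7, 13, 18, 19, 20

n :  0  1  2  3  4  5  6  7  8  9 10 11 12 13 14 15 16 17 18 19 20
G :  0  0  0  1  1  1  0  0  2  1  1  3  2  0  2  3  1  3  0  0  0
P-positions are exactly the n with G(n) = 0.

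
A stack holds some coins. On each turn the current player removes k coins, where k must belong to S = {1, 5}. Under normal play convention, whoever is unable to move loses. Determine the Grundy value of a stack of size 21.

n :  0  1  2  3  4  5  6  7  8  9 10 11 12 13 14 15 16 17 18 19 20 21
G :  0  1  0  1  0  1  0  1  0  1  0  1  0  1  0  1  0  1  0  1  0  1

1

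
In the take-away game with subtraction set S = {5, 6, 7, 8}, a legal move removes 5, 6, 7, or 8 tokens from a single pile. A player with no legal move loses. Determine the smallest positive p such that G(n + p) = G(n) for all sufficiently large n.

13

G(0) = 0
G(1) = mex{} = 0
G(2) = mex{} = 0
G(3) = mex{} = 0
G(4) = mex{} = 0
G(5) = mex{0} = 1
G(6) = mex{0,0} = 1
G(7) = mex{0,0,0} = 1
G(8) = mex{0,0,0,0} = 1
G(9) = mex{0,0,0,0} = 1
G(10) = mex{1,0,0,0} = 2
G(11) = mex{1,1,0,0} = 2
G(12) = mex{1,1,1,0} = 2
G(13) = mex{1,1,1,1} = 0
G(14) = mex{1,1,1,1} = 0
G(15) = mex{2,1,1,1} = 0
G(16) = mex{2,2,1,1} = 0
G(17) = mex{2,2,2,1} = 0
G(18) = mex{0,2,2,2} = 1
G(19) = mex{0,0,2,2} = 1
G(20) = mex{0,0,0,2} = 1
G(21) = mex{0,0,0,0} = 1
G(22) = mex{0,0,0,0} = 1
G(23) = mex{1,0,0,0} = 2
G(24) = mex{1,1,0,0} = 2
G(25) = mex{1,1,1,0} = 2
G(26) = mex{1,1,1,1} = 0
G(27) = mex{1,1,1,1} = 0
G(n+13) = G(n) holds for n = 0,…,7 (a full window of length max(S) = 8), so the sequence is purely periodic with period 13.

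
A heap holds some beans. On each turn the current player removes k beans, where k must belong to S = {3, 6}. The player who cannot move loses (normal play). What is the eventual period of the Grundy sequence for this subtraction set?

n :  0  1  2  3  4  5  6  7  8  9 10 11 12 13 14 15 16 17 18 19
G :  0  0  0  1  1  1  2  2  2  0  0  0  1  1  1  2  2  2  0  0
G(n+9) = G(n) holds for n = 0,…,5 (a full window of length max(S) = 6), so the sequence is purely periodic with period 9.

9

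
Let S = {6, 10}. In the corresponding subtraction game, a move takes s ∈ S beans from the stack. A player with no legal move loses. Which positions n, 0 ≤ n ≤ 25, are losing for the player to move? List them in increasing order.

0, 1, 2, 3, 4, 5, 16, 17, 18, 19, 20, 21

G(0) = 0
G(1) = mex{} = 0
G(2) = mex{} = 0
G(3) = mex{} = 0
G(4) = mex{} = 0
G(5) = mex{} = 0
G(6) = mex{0} = 1
G(7) = mex{0} = 1
G(8) = mex{0} = 1
G(9) = mex{0} = 1
G(10) = mex{0,0} = 1
G(11) = mex{0,0} = 1
G(12) = mex{1,0} = 2
G(13) = mex{1,0} = 2
G(14) = mex{1,0} = 2
G(15) = mex{1,0} = 2
G(16) = mex{1,1} = 0
G(17) = mex{1,1} = 0
G(18) = mex{2,1} = 0
G(19) = mex{2,1} = 0
G(20) = mex{2,1} = 0
G(21) = mex{2,1} = 0
G(22) = mex{0,2} = 1
G(23) = mex{0,2} = 1
G(24) = mex{0,2} = 1
G(25) = mex{0,2} = 1
P-positions are exactly the n with G(n) = 0.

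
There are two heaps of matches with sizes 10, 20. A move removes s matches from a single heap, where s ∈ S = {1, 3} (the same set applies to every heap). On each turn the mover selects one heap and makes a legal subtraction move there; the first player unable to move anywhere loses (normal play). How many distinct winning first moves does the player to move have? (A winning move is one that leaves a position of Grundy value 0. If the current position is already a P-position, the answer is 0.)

0

All heaps use S = {1, 3}:
G(0) = 0
G(1) = mex{0} = 1
G(2) = mex{1} = 0
G(3) = mex{0,0} = 1
G(4) = mex{1,1} = 0
G(5) = mex{0,0} = 1
G(6) = mex{1,1} = 0
G(7) = mex{0,0} = 1
G(8) = mex{1,1} = 0
G(9) = mex{0,0} = 1
G(10) = mex{1,1} = 0
G(11) = mex{0,0} = 1
G(12) = mex{1,1} = 0
G(13) = mex{0,0} = 1
G(14) = mex{1,1} = 0
G(15) = mex{0,0} = 1
G(16) = mex{1,1} = 0
G(17) = mex{0,0} = 1
G(18) = mex{1,1} = 0
G(19) = mex{0,0} = 1
G(20) = mex{1,1} = 0
Heap A: G(10) = 0.
Heap B: G(20) = 0.
Combined Grundy value = 0 ⊕ 0 = 0.
A winning move leaves total XOR = 0, i.e. changes one component's Grundy value g to g ⊕ X where X is the current total.
Heap A: target g' = 0⊕0 = 0, but every legal move changes the Grundy value (mex property), so 0 moves.
Heap B: target g' = 0⊕0 = 0, but every legal move changes the Grundy value (mex property), so 0 moves.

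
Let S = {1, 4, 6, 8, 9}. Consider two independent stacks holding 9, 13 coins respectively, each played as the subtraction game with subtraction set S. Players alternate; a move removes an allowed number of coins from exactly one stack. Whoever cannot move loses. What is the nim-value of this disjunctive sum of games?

3

All stacks use S = {1, 4, 6, 8, 9}:
n :  0  1  2  3  4  5  6  7  8  9 10 11 12 13
G :  0  1  0  1  2  0  1  0  1  2  3  2  0  1
Stack A: G(9) = 2.
Stack B: G(13) = 1.
Combined Grundy value = 2 ⊕ 1 = 3.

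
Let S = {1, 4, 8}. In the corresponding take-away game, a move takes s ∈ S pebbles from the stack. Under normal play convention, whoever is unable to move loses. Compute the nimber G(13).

n :  0  1  2  3  4  5  6  7  8  9 10 11 12 13
G :  0  1  0  1  2  0  1  0  1  2  3  2  0  1

1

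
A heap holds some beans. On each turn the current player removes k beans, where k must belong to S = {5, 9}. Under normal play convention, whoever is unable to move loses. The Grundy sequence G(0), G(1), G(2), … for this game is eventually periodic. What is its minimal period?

n :  0  1  2  3  4  5  6  7  8  9 10 11 12 13 14 15 16 17 18 19 20 21 22 23 24 25 26 27 28 29
G :  0  0  0  0  0  1  1  1  1  1  2  2  2  2  0  0  0  0  0  1  1  1  1  1  2  2  2  2  0  0
G(n+14) = G(n) holds for n = 0,…,8 (a full window of length max(S) = 9), so the sequence is purely periodic with period 14.

14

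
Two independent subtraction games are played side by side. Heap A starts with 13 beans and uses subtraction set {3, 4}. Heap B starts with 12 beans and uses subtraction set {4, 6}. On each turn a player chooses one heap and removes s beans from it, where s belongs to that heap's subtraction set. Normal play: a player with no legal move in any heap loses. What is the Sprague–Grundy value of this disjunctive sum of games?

2

Heap A, S = {3, 4}:
G(0) = 0
G(1) = mex{} = 0
G(2) = mex{} = 0
G(3) = mex{0} = 1
G(4) = mex{0,0} = 1
G(5) = mex{0,0} = 1
G(6) = mex{1,0} = 2
G(7) = mex{1,1} = 0
G(8) = mex{1,1} = 0
G(9) = mex{2,1} = 0
G(10) = mex{0,2} = 1
G(11) = mex{0,0} = 1
G(12) = mex{0,0} = 1
G(13) = mex{1,0} = 2
G_A(13) = 2.
Heap B, S = {4, 6}:
G(0) = 0
G(1) = mex{} = 0
G(2) = mex{} = 0
G(3) = mex{} = 0
G(4) = mex{0} = 1
G(5) = mex{0} = 1
G(6) = mex{0,0} = 1
G(7) = mex{0,0} = 1
G(8) = mex{1,0} = 2
G(9) = mex{1,0} = 2
G(10) = mex{1,1} = 0
G(11) = mex{1,1} = 0
G(12) = mex{2,1} = 0
G_B(12) = 0.
Combined Grundy value = 2 ⊕ 0 = 2.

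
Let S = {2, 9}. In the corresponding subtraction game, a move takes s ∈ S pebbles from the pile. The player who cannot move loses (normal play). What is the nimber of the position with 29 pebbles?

1

G(0) = 0
G(1) = mex{} = 0
G(2) = mex{0} = 1
G(3) = mex{0} = 1
G(4) = mex{1} = 0
G(5) = mex{1} = 0
G(6) = mex{0} = 1
G(7) = mex{0} = 1
G(8) = mex{1} = 0
G(9) = mex{1,0} = 2
G(10) = mex{0,0} = 1
G(11) = mex{2,1} = 0
G(12) = mex{1,1} = 0
G(13) = mex{0,0} = 1
G(14) = mex{0,0} = 1
G(15) = mex{1,1} = 0
G(16) = mex{1,1} = 0
G(17) = mex{0,0} = 1
G(18) = mex{0,2} = 1
G(19) = mex{1,1} = 0
G(20) = mex{1,0} = 2
G(21) = mex{0,0} = 1
G(22) = mex{2,1} = 0
G(23) = mex{1,1} = 0
G(24) = mex{0,0} = 1
G(25) = mex{0,0} = 1
G(26) = mex{1,1} = 0
G(27) = mex{1,1} = 0
G(28) = mex{0,0} = 1
G(29) = mex{0,2} = 1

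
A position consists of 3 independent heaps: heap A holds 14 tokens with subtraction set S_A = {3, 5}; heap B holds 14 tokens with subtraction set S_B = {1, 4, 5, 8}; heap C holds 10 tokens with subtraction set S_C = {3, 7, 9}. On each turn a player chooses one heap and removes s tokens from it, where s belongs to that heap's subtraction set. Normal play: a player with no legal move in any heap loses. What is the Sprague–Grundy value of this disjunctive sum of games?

Heap A, S = {3, 5}:
n :  0  1  2  3  4  5  6  7  8  9 10 11 12 13 14
G :  0  0  0  1  1  1  2  2  0  0  0  1  1  1  2
G_A(14) = 2.
Heap B, S = {1, 4, 5, 8}:
G(0) = 0
G(1) = mex{0} = 1
G(2) = mex{1} = 0
G(3) = mex{0} = 1
G(4) = mex{1,0} = 2
G(5) = mex{2,1,0} = 3
G(6) = mex{3,0,1} = 2
G(7) = mex{2,1,0} = 3
G(8) = mex{3,2,1,0} = 4
G(9) = mex{4,3,2,1} = 0
G(10) = mex{0,2,3,0} = 1
G(11) = mex{1,3,2,1} = 0
G(12) = mex{0,4,3,2} = 1
G(13) = mex{1,0,4,3} = 2
G(14) = mex{2,1,0,2} = 3
G_B(14) = 3.
Heap C, S = {3, 7, 9}:
n :  0  1  2  3  4  5  6  7  8  9 10
G :  0  0  0  1  1  1  0  2  2  1  3
G_C(10) = 3.
Combined Grundy value = 2 ⊕ 3 ⊕ 3 = 2.

2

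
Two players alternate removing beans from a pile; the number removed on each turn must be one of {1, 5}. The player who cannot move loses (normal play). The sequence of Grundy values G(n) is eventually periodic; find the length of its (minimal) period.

2

G(0) = 0
G(1) = mex{0} = 1
G(2) = mex{1} = 0
G(3) = mex{0} = 1
G(4) = mex{1} = 0
G(5) = mex{0,0} = 1
G(6) = mex{1,1} = 0
G(7) = mex{0,0} = 1
G(8) = mex{1,1} = 0
G(9) = mex{0,0} = 1
G(10) = mex{1,1} = 0
G(11) = mex{0,0} = 1
G(12) = mex{1,1} = 0
G(13) = mex{0,0} = 1
G(14) = mex{1,1} = 0
G(n+2) = G(n) holds for n = 0,…,4 (a full window of length max(S) = 5), so the sequence is purely periodic with period 2.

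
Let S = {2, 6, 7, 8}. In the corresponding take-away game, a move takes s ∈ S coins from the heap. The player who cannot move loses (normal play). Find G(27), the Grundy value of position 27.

n :  0  1  2  3  4  5  6  7  8  9 10 11 12 13 14 15 16 17 18 19 20 21 22 23 24 25 26 27
G :  0  0  1  1  0  0  1  1  2  2  3  3  2  2  0  0  1  1  0  0  1  1  2  2  3  3  2  2

2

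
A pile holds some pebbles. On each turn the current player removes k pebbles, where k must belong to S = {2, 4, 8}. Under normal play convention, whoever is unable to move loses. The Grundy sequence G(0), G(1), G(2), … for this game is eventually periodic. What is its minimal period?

G(0) = 0
G(1) = mex{} = 0
G(2) = mex{0} = 1
G(3) = mex{0} = 1
G(4) = mex{1,0} = 2
G(5) = mex{1,0} = 2
G(6) = mex{2,1} = 0
G(7) = mex{2,1} = 0
G(8) = mex{0,2,0} = 1
G(9) = mex{0,2,0} = 1
G(10) = mex{1,0,1} = 2
G(11) = mex{1,0,1} = 2
G(12) = mex{2,1,2} = 0
G(13) = mex{2,1,2} = 0
G(14) = mex{0,2,0} = 1
G(15) = mex{0,2,0} = 1
G(n+6) = G(n) holds for n = 0,…,7 (a full window of length max(S) = 8), so the sequence is purely periodic with period 6.

6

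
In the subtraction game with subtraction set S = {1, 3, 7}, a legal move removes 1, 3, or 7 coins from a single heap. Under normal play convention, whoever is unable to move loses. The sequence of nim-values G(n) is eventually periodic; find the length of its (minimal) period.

2

G(0) = 0
G(1) = mex{0} = 1
G(2) = mex{1} = 0
G(3) = mex{0,0} = 1
G(4) = mex{1,1} = 0
G(5) = mex{0,0} = 1
G(6) = mex{1,1} = 0
G(7) = mex{0,0,0} = 1
G(8) = mex{1,1,1} = 0
G(9) = mex{0,0,0} = 1
G(10) = mex{1,1,1} = 0
G(11) = mex{0,0,0} = 1
G(12) = mex{1,1,1} = 0
G(13) = mex{0,0,0} = 1
G(14) = mex{1,1,1} = 0
G(n+2) = G(n) holds for n = 0,…,6 (a full window of length max(S) = 7), so the sequence is purely periodic with period 2.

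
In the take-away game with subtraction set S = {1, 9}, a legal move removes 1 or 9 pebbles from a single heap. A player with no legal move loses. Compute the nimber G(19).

1

G(0) = 0
G(1) = mex{0} = 1
G(2) = mex{1} = 0
G(3) = mex{0} = 1
G(4) = mex{1} = 0
G(5) = mex{0} = 1
G(6) = mex{1} = 0
G(7) = mex{0} = 1
G(8) = mex{1} = 0
G(9) = mex{0,0} = 1
G(10) = mex{1,1} = 0
G(11) = mex{0,0} = 1
G(12) = mex{1,1} = 0
G(13) = mex{0,0} = 1
G(14) = mex{1,1} = 0
G(15) = mex{0,0} = 1
G(16) = mex{1,1} = 0
G(17) = mex{0,0} = 1
G(18) = mex{1,1} = 0
G(19) = mex{0,0} = 1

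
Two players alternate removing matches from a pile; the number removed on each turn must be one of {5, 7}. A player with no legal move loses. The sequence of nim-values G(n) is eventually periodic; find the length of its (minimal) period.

G(0) = 0
G(1) = mex{} = 0
G(2) = mex{} = 0
G(3) = mex{} = 0
G(4) = mex{} = 0
G(5) = mex{0} = 1
G(6) = mex{0} = 1
G(7) = mex{0,0} = 1
G(8) = mex{0,0} = 1
G(9) = mex{0,0} = 1
G(10) = mex{1,0} = 2
G(11) = mex{1,0} = 2
G(12) = mex{1,1} = 0
G(13) = mex{1,1} = 0
G(14) = mex{1,1} = 0
G(15) = mex{2,1} = 0
G(16) = mex{2,1} = 0
G(17) = mex{0,2} = 1
G(18) = mex{0,2} = 1
G(19) = mex{0,0} = 1
G(20) = mex{0,0} = 1
G(21) = mex{0,0} = 1
G(22) = mex{1,0} = 2
G(23) = mex{1,0} = 2
G(24) = mex{1,1} = 0
G(25) = mex{1,1} = 0
G(n+12) = G(n) holds for n = 0,…,6 (a full window of length max(S) = 7), so the sequence is purely periodic with period 12.

12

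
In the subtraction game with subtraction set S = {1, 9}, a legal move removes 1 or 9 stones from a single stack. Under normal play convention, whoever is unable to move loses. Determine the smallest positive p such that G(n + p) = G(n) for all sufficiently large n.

2

G(0) = 0
G(1) = mex{0} = 1
G(2) = mex{1} = 0
G(3) = mex{0} = 1
G(4) = mex{1} = 0
G(5) = mex{0} = 1
G(6) = mex{1} = 0
G(7) = mex{0} = 1
G(8) = mex{1} = 0
G(9) = mex{0,0} = 1
G(10) = mex{1,1} = 0
G(11) = mex{0,0} = 1
G(12) = mex{1,1} = 0
G(13) = mex{0,0} = 1
G(14) = mex{1,1} = 0
G(n+2) = G(n) holds for n = 0,…,8 (a full window of length max(S) = 9), so the sequence is purely periodic with period 2.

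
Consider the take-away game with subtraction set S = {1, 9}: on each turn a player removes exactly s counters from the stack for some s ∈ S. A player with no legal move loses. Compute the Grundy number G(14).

n :  0  1  2  3  4  5  6  7  8  9 10 11 12 13 14
G :  0  1  0  1  0  1  0  1  0  1  0  1  0  1  0

0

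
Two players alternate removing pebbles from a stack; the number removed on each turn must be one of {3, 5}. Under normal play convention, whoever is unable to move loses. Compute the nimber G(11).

1

G(0) = 0
G(1) = mex{} = 0
G(2) = mex{} = 0
G(3) = mex{0} = 1
G(4) = mex{0} = 1
G(5) = mex{0,0} = 1
G(6) = mex{1,0} = 2
G(7) = mex{1,0} = 2
G(8) = mex{1,1} = 0
G(9) = mex{2,1} = 0
G(10) = mex{2,1} = 0
G(11) = mex{0,2} = 1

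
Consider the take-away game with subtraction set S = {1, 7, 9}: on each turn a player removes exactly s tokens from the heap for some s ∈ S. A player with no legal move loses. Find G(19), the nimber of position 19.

1

G(0) = 0
G(1) = mex{0} = 1
G(2) = mex{1} = 0
G(3) = mex{0} = 1
G(4) = mex{1} = 0
G(5) = mex{0} = 1
G(6) = mex{1} = 0
G(7) = mex{0,0} = 1
G(8) = mex{1,1} = 0
G(9) = mex{0,0,0} = 1
G(10) = mex{1,1,1} = 0
G(11) = mex{0,0,0} = 1
G(12) = mex{1,1,1} = 0
G(13) = mex{0,0,0} = 1
G(14) = mex{1,1,1} = 0
G(15) = mex{0,0,0} = 1
G(16) = mex{1,1,1} = 0
G(17) = mex{0,0,0} = 1
G(18) = mex{1,1,1} = 0
G(19) = mex{0,0,0} = 1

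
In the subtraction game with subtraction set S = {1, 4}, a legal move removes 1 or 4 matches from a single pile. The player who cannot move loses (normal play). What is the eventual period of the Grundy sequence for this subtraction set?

5

n :  0  1  2  3  4  5  6  7  8  9 10 11 12 13 14
G :  0  1  0  1  2  0  1  0  1  2  0  1  0  1  2
G(n+5) = G(n) holds for n = 0,…,3 (a full window of length max(S) = 4), so the sequence is purely periodic with period 5.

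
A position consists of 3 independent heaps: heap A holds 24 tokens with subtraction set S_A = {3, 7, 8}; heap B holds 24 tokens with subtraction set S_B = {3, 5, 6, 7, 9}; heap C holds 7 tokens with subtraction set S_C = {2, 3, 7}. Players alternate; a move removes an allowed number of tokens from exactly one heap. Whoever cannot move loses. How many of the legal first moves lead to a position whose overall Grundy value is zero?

Heap A, S = {3, 7, 8}:
G(0) = 0
G(1) = mex{} = 0
G(2) = mex{} = 0
G(3) = mex{0} = 1
G(4) = mex{0} = 1
G(5) = mex{0} = 1
G(6) = mex{1} = 0
G(7) = mex{1,0} = 2
G(8) = mex{1,0,0} = 2
G(9) = mex{0,0,0} = 1
G(10) = mex{2,1,0} = 3
G(11) = mex{2,1,1} = 0
G(12) = mex{1,1,1} = 0
G(13) = mex{3,0,1} = 2
G(14) = mex{0,2,0} = 1
G(15) = mex{0,2,2} = 1
G(16) = mex{2,1,2} = 0
G(17) = mex{1,3,1} = 0
G(18) = mex{1,0,3} = 2
G(19) = mex{0,0,0} = 1
G(20) = mex{0,2,0} = 1
G(21) = mex{2,1,2} = 0
G(22) = mex{1,1,1} = 0
G(23) = mex{1,0,1} = 2
G(24) = mex{0,0,0} = 1
G_A(24) = 1.
Heap B, S = {3, 5, 6, 7, 9}:
G(0) = 0
G(1) = mex{} = 0
G(2) = mex{} = 0
G(3) = mex{0} = 1
G(4) = mex{0} = 1
G(5) = mex{0,0} = 1
G(6) = mex{1,0,0} = 2
G(7) = mex{1,0,0,0} = 2
G(8) = mex{1,1,0,0} = 2
G(9) = mex{2,1,1,0,0} = 3
G(10) = mex{2,1,1,1,0} = 3
G(11) = mex{2,2,1,1,0} = 3
G(12) = mex{3,2,2,1,1} = 0
G(13) = mex{3,2,2,2,1} = 0
G(14) = mex{3,3,2,2,1} = 0
G(15) = mex{0,3,3,2,2} = 1
G(16) = mex{0,3,3,3,2} = 1
G(17) = mex{0,0,3,3,2} = 1
G(18) = mex{1,0,0,3,3} = 2
G(19) = mex{1,0,0,0,3} = 2
G(20) = mex{1,1,0,0,3} = 2
G(21) = mex{2,1,1,0,0} = 3
G(22) = mex{2,1,1,1,0} = 3
G(23) = mex{2,2,1,1,0} = 3
G(24) = mex{3,2,2,1,1} = 0
G_B(24) = 0.
Heap C, S = {2, 3, 7}:
n : 0 1 2 3 4 5 6 7
G : 0 0 1 1 2 0 0 1
G_C(7) = 1.
Combined Grundy value = 1 ⊕ 0 ⊕ 1 = 0.
A winning move leaves total XOR = 0, i.e. changes one component's Grundy value g to g ⊕ X where X is the current total.
Heap A: target g' = 1⊕0 = 1, but every legal move changes the Grundy value (mex property), so 0 moves.
Heap B: target g' = 0⊕0 = 0, but every legal move changes the Grundy value (mex property), so 0 moves.
Heap C: target g' = 1⊕0 = 1, but every legal move changes the Grundy value (mex property), so 0 moves.

0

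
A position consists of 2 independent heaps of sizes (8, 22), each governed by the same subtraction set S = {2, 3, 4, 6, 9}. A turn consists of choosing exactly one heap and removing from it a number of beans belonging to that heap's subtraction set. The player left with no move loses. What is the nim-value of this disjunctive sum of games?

2

All heaps use S = {2, 3, 4, 6, 9}:
G(0) = 0
G(1) = mex{} = 0
G(2) = mex{0} = 1
G(3) = mex{0,0} = 1
G(4) = mex{1,0,0} = 2
G(5) = mex{1,1,0} = 2
G(6) = mex{2,1,1,0} = 3
G(7) = mex{2,2,1,0} = 3
G(8) = mex{3,2,2,1} = 0
G(9) = mex{3,3,2,1,0} = 4
G(10) = mex{0,3,3,2,0} = 1
G(11) = mex{4,0,3,2,1} = 5
G(12) = mex{1,4,0,3,1} = 2
G(13) = mex{5,1,4,3,2} = 0
G(14) = mex{2,5,1,0,2} = 3
G(15) = mex{0,2,5,4,3} = 1
G(16) = mex{3,0,2,1,3} = 4
G(17) = mex{1,3,0,5,0} = 2
G(18) = mex{4,1,3,2,4} = 0
G(19) = mex{2,4,1,0,1} = 3
G(20) = mex{0,2,4,3,5} = 1
G(21) = mex{3,0,2,1,2} = 4
G(22) = mex{1,3,0,4,0} = 2
Heap A: G(8) = 0.
Heap B: G(22) = 2.
Combined Grundy value = 0 ⊕ 2 = 2.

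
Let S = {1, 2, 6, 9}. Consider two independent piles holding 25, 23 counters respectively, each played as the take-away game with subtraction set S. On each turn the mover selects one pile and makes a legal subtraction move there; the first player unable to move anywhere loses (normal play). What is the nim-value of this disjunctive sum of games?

All piles use S = {1, 2, 6, 9}:
G(0) = 0
G(1) = mex{0} = 1
G(2) = mex{1,0} = 2
G(3) = mex{2,1} = 0
G(4) = mex{0,2} = 1
G(5) = mex{1,0} = 2
G(6) = mex{2,1,0} = 3
G(7) = mex{3,2,1} = 0
G(8) = mex{0,3,2} = 1
G(9) = mex{1,0,0,0} = 2
G(10) = mex{2,1,1,1} = 0
G(11) = mex{0,2,2,2} = 1
G(12) = mex{1,0,3,0} = 2
G(13) = mex{2,1,0,1} = 3
G(14) = mex{3,2,1,2} = 0
G(15) = mex{0,3,2,3} = 1
G(16) = mex{1,0,0,0} = 2
G(17) = mex{2,1,1,1} = 0
G(18) = mex{0,2,2,2} = 1
G(19) = mex{1,0,3,0} = 2
G(20) = mex{2,1,0,1} = 3
G(21) = mex{3,2,1,2} = 0
G(22) = mex{0,3,2,3} = 1
G(23) = mex{1,0,0,0} = 2
G(24) = mex{2,1,1,1} = 0
G(25) = mex{0,2,2,2} = 1
Pile A: G(25) = 1.
Pile B: G(23) = 2.
Combined Grundy value = 1 ⊕ 2 = 3.

3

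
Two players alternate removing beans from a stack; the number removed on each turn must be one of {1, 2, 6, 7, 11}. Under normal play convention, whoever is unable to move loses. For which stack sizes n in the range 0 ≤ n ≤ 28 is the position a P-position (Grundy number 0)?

n :  0  1  2  3  4  5  6  7  8  9 10 11 12 13 14 15 16 17 18 19 20 21 22 23 24 25 26 27 28
G :  0  1  2  0  1  2  3  4  0  1  2  3  0  1  2  3  0  1  2  3  0  1  2  3  0  1  2  3  0
P-positions are exactly the n with G(n) = 0.

0, 3, 8, 12, 16, 20, 24, 28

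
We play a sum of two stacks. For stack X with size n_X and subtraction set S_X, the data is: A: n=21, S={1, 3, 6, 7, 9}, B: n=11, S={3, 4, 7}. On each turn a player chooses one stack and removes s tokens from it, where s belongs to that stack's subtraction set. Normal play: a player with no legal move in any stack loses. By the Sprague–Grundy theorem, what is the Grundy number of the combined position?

3

Stack A, S = {1, 3, 6, 7, 9}:
G(0) = 0
G(1) = mex{0} = 1
G(2) = mex{1} = 0
G(3) = mex{0,0} = 1
G(4) = mex{1,1} = 0
G(5) = mex{0,0} = 1
G(6) = mex{1,1,0} = 2
G(7) = mex{2,0,1,0} = 3
G(8) = mex{3,1,0,1} = 2
G(9) = mex{2,2,1,0,0} = 3
G(10) = mex{3,3,0,1,1} = 2
G(11) = mex{2,2,1,0,0} = 3
G(12) = mex{3,3,2,1,1} = 0
G(13) = mex{0,2,3,2,0} = 1
G(14) = mex{1,3,2,3,1} = 0
G(15) = mex{0,0,3,2,2} = 1
G(16) = mex{1,1,2,3,3} = 0
G(17) = mex{0,0,3,2,2} = 1
G(18) = mex{1,1,0,3,3} = 2
G(19) = mex{2,0,1,0,2} = 3
G(20) = mex{3,1,0,1,3} = 2
G(21) = mex{2,2,1,0,0} = 3
G_A(21) = 3.
Stack B, S = {3, 4, 7}:
n :  0  1  2  3  4  5  6  7  8  9 10 11
G :  0  0  0  1  1  1  2  2  2  3  0  0
G_B(11) = 0.
Combined Grundy value = 3 ⊕ 0 = 3.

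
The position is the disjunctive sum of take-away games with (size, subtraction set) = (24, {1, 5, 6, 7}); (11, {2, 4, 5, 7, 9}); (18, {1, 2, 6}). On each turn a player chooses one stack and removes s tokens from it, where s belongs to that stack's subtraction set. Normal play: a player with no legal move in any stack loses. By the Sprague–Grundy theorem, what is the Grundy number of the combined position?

Stack A, S = {1, 5, 6, 7}:
G(0) = 0
G(1) = mex{0} = 1
G(2) = mex{1} = 0
G(3) = mex{0} = 1
G(4) = mex{1} = 0
G(5) = mex{0,0} = 1
G(6) = mex{1,1,0} = 2
G(7) = mex{2,0,1,0} = 3
G(8) = mex{3,1,0,1} = 2
G(9) = mex{2,0,1,0} = 3
G(10) = mex{3,1,0,1} = 2
G(11) = mex{2,2,1,0} = 3
G(12) = mex{3,3,2,1} = 0
G(13) = mex{0,2,3,2} = 1
G(14) = mex{1,3,2,3} = 0
G(15) = mex{0,2,3,2} = 1
G(16) = mex{1,3,2,3} = 0
G(17) = mex{0,0,3,2} = 1
G(18) = mex{1,1,0,3} = 2
G(19) = mex{2,0,1,0} = 3
G(20) = mex{3,1,0,1} = 2
G(21) = mex{2,0,1,0} = 3
G(22) = mex{3,1,0,1} = 2
G(23) = mex{2,2,1,0} = 3
G(24) = mex{3,3,2,1} = 0
G_A(24) = 0.
Stack B, S = {2, 4, 5, 7, 9}:
n :  0  1  2  3  4  5  6  7  8  9 10 11
G :  0  0  1  1  2  2  3  3  4  4  5  0
G_B(11) = 0.
Stack C, S = {1, 2, 6}:
n :  0  1  2  3  4  5  6  7  8  9 10 11 12 13 14 15 16 17 18
G :  0  1  2  0  1  2  3  0  1  2  0  1  2  3  0  1  2  0  1
G_C(18) = 1.
Combined Grundy value = 0 ⊕ 0 ⊕ 1 = 1.

1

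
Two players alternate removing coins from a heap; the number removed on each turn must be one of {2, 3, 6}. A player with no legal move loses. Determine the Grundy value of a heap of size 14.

0

G(0) = 0
G(1) = mex{} = 0
G(2) = mex{0} = 1
G(3) = mex{0,0} = 1
G(4) = mex{1,0} = 2
G(5) = mex{1,1} = 0
G(6) = mex{2,1,0} = 3
G(7) = mex{0,2,0} = 1
G(8) = mex{3,0,1} = 2
G(9) = mex{1,3,1} = 0
G(10) = mex{2,1,2} = 0
G(11) = mex{0,2,0} = 1
G(12) = mex{0,0,3} = 1
G(13) = mex{1,0,1} = 2
G(14) = mex{1,1,2} = 0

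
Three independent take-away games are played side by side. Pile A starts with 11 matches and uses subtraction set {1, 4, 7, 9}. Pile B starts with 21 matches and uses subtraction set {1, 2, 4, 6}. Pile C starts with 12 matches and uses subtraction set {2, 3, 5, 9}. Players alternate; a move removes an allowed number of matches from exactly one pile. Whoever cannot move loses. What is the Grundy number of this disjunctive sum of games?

1

Pile A, S = {1, 4, 7, 9}:
n :  0  1  2  3  4  5  6  7  8  9 10 11
G :  0  1  0  1  2  0  1  2  0  1  0  1
G_A(11) = 1.
Pile B, S = {1, 2, 4, 6}:
n :  0  1  2  3  4  5  6  7  8  9 10 11 12 13 14 15 16 17 18 19 20 21
G :  0  1  2  0  1  2  3  4  0  1  2  0  1  2  3  4  0  1  2  0  1  2
G_B(21) = 2.
Pile C, S = {2, 3, 5, 9}:
n :  0  1  2  3  4  5  6  7  8  9 10 11 12
G :  0  0  1  1  2  2  3  0  0  1  1  2  2
G_C(12) = 2.
Combined Grundy value = 1 ⊕ 2 ⊕ 2 = 1.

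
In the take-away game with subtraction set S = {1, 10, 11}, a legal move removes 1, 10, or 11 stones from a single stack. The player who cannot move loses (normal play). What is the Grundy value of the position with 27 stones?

1

n :  0  1  2  3  4  5  6  7  8  9 10 11 12 13 14 15 16 17 18 19 20 21 22 23 24 25 26 27
G :  0  1  0  1  0  1  0  1  0  1  2  3  2  3  2  3  2  3  2  3  0  1  0  1  0  1  0  1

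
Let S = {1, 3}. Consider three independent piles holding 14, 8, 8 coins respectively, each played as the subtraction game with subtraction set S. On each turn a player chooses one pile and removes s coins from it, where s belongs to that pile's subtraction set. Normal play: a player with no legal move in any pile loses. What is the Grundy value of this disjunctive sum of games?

0

All piles use S = {1, 3}:
G(0) = 0
G(1) = mex{0} = 1
G(2) = mex{1} = 0
G(3) = mex{0,0} = 1
G(4) = mex{1,1} = 0
G(5) = mex{0,0} = 1
G(6) = mex{1,1} = 0
G(7) = mex{0,0} = 1
G(8) = mex{1,1} = 0
G(9) = mex{0,0} = 1
G(10) = mex{1,1} = 0
G(11) = mex{0,0} = 1
G(12) = mex{1,1} = 0
G(13) = mex{0,0} = 1
G(14) = mex{1,1} = 0
Pile A: G(14) = 0.
Pile B: G(8) = 0.
Pile C: G(8) = 0.
Combined Grundy value = 0 ⊕ 0 ⊕ 0 = 0.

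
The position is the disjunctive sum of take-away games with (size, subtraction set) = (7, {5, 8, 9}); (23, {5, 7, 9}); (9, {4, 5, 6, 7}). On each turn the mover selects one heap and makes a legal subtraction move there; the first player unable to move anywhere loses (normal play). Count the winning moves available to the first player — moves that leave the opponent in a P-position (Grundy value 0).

2

Heap A, S = {5, 8, 9}:
G(0) = 0
G(1) = mex{} = 0
G(2) = mex{} = 0
G(3) = mex{} = 0
G(4) = mex{} = 0
G(5) = mex{0} = 1
G(6) = mex{0} = 1
G(7) = mex{0} = 1
G_A(7) = 1.
Heap B, S = {5, 7, 9}:
G(0) = 0
G(1) = mex{} = 0
G(2) = mex{} = 0
G(3) = mex{} = 0
G(4) = mex{} = 0
G(5) = mex{0} = 1
G(6) = mex{0} = 1
G(7) = mex{0,0} = 1
G(8) = mex{0,0} = 1
G(9) = mex{0,0,0} = 1
G(10) = mex{1,0,0} = 2
G(11) = mex{1,0,0} = 2
G(12) = mex{1,1,0} = 2
G(13) = mex{1,1,0} = 2
G(14) = mex{1,1,1} = 0
G(15) = mex{2,1,1} = 0
G(16) = mex{2,1,1} = 0
G(17) = mex{2,2,1} = 0
G(18) = mex{2,2,1} = 0
G(19) = mex{0,2,2} = 1
G(20) = mex{0,2,2} = 1
G(21) = mex{0,0,2} = 1
G(22) = mex{0,0,2} = 1
G(23) = mex{0,0,0} = 1
G_B(23) = 1.
Heap C, S = {4, 5, 6, 7}:
n : 0 1 2 3 4 5 6 7 8 9
G : 0 0 0 0 1 1 1 1 2 2
G_C(9) = 2.
Combined Grundy value = 1 ⊕ 1 ⊕ 2 = 2.
A winning move leaves total XOR = 0, i.e. changes one component's Grundy value g to g ⊕ X where X is the current total.
Heap A: need g' = 1⊕2 = 3. Options: 7−5→G=0. Hits: 0.
Heap B: need g' = 1⊕2 = 3. Options: 23−5→G=0, 23−7→G=0, 23−9→G=0. Hits: 0.
Heap C: need g' = 2⊕2 = 0. Options: 9−4→G=1, 9−5→G=1, 9−6→G=0, 9−7→G=0. Hits: 2.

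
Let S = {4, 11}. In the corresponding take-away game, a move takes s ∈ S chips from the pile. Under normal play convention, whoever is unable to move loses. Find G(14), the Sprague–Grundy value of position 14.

G(0) = 0
G(1) = mex{} = 0
G(2) = mex{} = 0
G(3) = mex{} = 0
G(4) = mex{0} = 1
G(5) = mex{0} = 1
G(6) = mex{0} = 1
G(7) = mex{0} = 1
G(8) = mex{1} = 0
G(9) = mex{1} = 0
G(10) = mex{1} = 0
G(11) = mex{1,0} = 2
G(12) = mex{0,0} = 1
G(13) = mex{0,0} = 1
G(14) = mex{0,0} = 1

1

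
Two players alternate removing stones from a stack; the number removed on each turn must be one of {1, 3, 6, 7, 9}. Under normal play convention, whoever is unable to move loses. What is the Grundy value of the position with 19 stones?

3

G(0) = 0
G(1) = mex{0} = 1
G(2) = mex{1} = 0
G(3) = mex{0,0} = 1
G(4) = mex{1,1} = 0
G(5) = mex{0,0} = 1
G(6) = mex{1,1,0} = 2
G(7) = mex{2,0,1,0} = 3
G(8) = mex{3,1,0,1} = 2
G(9) = mex{2,2,1,0,0} = 3
G(10) = mex{3,3,0,1,1} = 2
G(11) = mex{2,2,1,0,0} = 3
G(12) = mex{3,3,2,1,1} = 0
G(13) = mex{0,2,3,2,0} = 1
G(14) = mex{1,3,2,3,1} = 0
G(15) = mex{0,0,3,2,2} = 1
G(16) = mex{1,1,2,3,3} = 0
G(17) = mex{0,0,3,2,2} = 1
G(18) = mex{1,1,0,3,3} = 2
G(19) = mex{2,0,1,0,2} = 3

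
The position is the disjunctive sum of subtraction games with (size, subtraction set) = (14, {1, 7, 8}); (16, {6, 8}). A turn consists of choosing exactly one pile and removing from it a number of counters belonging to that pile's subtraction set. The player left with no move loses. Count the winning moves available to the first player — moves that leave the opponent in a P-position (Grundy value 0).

Pile A, S = {1, 7, 8}:
n :  0  1  2  3  4  5  6  7  8  9 10 11 12 13 14
G :  0  1  0  1  0  1  0  1  2  3  2  3  2  3  2
G_A(14) = 2.
Pile B, S = {6, 8}:
n :  0  1  2  3  4  5  6  7  8  9 10 11 12 13 14 15 16
G :  0  0  0  0  0  0  1  1  1  1  1  1  2  2  0  0  0
G_B(16) = 0.
Combined Grundy value = 2 ⊕ 0 = 2.
A winning move leaves total XOR = 0, i.e. changes one component's Grundy value g to g ⊕ X where X is the current total.
Pile A: need g' = 2⊕2 = 0. Options: 14−1→G=3, 14−7→G=1, 14−8→G=0. Hits: 1.
Pile B: need g' = 0⊕2 = 2. Options: 16−6→G=1, 16−8→G=1. Hits: 0.

1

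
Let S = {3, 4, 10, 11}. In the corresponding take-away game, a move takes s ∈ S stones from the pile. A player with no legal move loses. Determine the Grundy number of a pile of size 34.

n :  0  1  2  3  4  5  6  7  8  9 10 11 12 13 14 15 16 17 18 19 20 21 22 23 24 25 26 27 28 29 30 31 32 33 34
G :  0  0  0  1  1  1  2  0  0  0  1  1  1  2  0  0  0  1  1  1  2  0  0  0  1  1  1  2  0  0  0  1  1  1  2

2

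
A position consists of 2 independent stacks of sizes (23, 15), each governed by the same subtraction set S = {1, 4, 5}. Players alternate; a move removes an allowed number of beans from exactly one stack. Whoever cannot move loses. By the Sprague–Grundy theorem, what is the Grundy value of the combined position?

0

All stacks use S = {1, 4, 5}:
n :  0  1  2  3  4  5  6  7  8  9 10 11 12 13 14 15 16 17 18 19 20 21 22 23
G :  0  1  0  1  2  3  2  3  0  1  0  1  2  3  2  3  0  1  0  1  2  3  2  3
Stack A: G(23) = 3.
Stack B: G(15) = 3.
Combined Grundy value = 3 ⊕ 3 = 0.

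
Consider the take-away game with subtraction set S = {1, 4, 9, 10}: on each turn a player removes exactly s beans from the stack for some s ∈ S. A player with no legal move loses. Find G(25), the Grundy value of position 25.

n :  0  1  2  3  4  5  6  7  8  9 10 11 12 13 14 15 16 17 18 19 20 21 22 23 24 25
G :  0  1  0  1  2  0  1  0  1  2  3  2  3  0  1  3  2  3  0  1  0  1  2  3  2  0

0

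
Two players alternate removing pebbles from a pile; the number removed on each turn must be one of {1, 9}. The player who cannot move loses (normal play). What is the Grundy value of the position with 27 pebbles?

1

G(0) = 0
G(1) = mex{0} = 1
G(2) = mex{1} = 0
G(3) = mex{0} = 1
G(4) = mex{1} = 0
G(5) = mex{0} = 1
G(6) = mex{1} = 0
G(7) = mex{0} = 1
G(8) = mex{1} = 0
G(9) = mex{0,0} = 1
G(10) = mex{1,1} = 0
G(11) = mex{0,0} = 1
G(12) = mex{1,1} = 0
G(13) = mex{0,0} = 1
G(14) = mex{1,1} = 0
G(15) = mex{0,0} = 1
G(16) = mex{1,1} = 0
G(17) = mex{0,0} = 1
G(18) = mex{1,1} = 0
G(19) = mex{0,0} = 1
G(20) = mex{1,1} = 0
G(21) = mex{0,0} = 1
G(22) = mex{1,1} = 0
G(23) = mex{0,0} = 1
G(24) = mex{1,1} = 0
G(25) = mex{0,0} = 1
G(26) = mex{1,1} = 0
G(27) = mex{0,0} = 1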